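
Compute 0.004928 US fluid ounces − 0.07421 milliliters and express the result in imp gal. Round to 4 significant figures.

0.004928 US fl oz = 3.20580e-5 imp gal and 0.07421 mL = 1.63239e-5 imp gal.
3.20580e-5 − 1.63239e-5 ≈ 1.573e-5 imp gal.

1.573e-5 imp gal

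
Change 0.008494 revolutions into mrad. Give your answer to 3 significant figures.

1 rev = 6283.19 mrad.
Then 0.008494 × 6283.19 ≈ 53.4 mrad.

53.4 mrad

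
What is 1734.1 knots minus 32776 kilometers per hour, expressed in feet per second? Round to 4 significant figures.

-26940 ft/s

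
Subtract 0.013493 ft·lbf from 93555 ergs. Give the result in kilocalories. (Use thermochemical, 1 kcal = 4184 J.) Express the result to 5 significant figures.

-2.1364 × 10^-6 kilocalories

93555 erg = 2.23602 × 10^-6 kcal and 0.013493 ft·lbf = 4.37238 × 10^-6 kcal.
2.23602 × 10^-6 − 4.37238 × 10^-6 ≈ -2.1364 × 10^-6 kcal.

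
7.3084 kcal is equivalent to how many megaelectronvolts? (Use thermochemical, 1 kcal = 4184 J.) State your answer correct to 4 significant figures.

1.909 × 10^17 MeV

1 kilocalorie = 2.61145 × 10^16 MeV.
Thus 7.3084 × 2.61145 × 10^16 ≈ 1.909 × 10^17 MeV.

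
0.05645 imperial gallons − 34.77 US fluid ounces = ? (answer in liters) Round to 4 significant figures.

0.05645 imp gal = 0.256627 L and 34.77 US fl oz = 1.02827 L.
0.256627 − 1.02827 ≈ -0.7716 L.

-0.7716 L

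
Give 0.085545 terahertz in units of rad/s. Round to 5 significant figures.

1 THz = 6.28319 × 10^12 rad/s.
0.085545 × 6.28319 × 10^12 ≈ 5.3750 × 10^11 rad/s.

5.3750 × 10^11 rad/s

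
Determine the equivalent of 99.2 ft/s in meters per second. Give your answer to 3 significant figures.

30.2 meters per second

1 foot per second = 0.304800 meters per second.
Then 99.2 × 0.304800 ≈ 30.2 m/s.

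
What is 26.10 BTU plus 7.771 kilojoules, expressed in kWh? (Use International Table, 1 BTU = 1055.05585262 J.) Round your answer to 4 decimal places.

26.10 BTU = 0.00764915 kWh and 7.771 kJ = 0.00215861 kWh.
0.00764915 + 0.00215861 ≈ 0.0098 kWh.

0.0098 kilowatt-hours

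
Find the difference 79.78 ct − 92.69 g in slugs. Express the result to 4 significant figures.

79.78 ct = 0.00109333 slug and 92.69 g = 0.00635128 slug.
0.00109333 − 0.00635128 ≈ -0.005258 slug.

-0.005258 slugs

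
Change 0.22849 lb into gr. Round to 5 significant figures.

1 lb = 7000.00 gr.
0.22849 × 7000.00 ≈ 1599.4 gr.

1599.4 grains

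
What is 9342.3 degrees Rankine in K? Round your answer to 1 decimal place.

5190.2 K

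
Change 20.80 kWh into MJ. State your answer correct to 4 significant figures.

1 kWh = 3.60000 MJ.
Thus 20.80 × 3.60000 ≈ 74.88 MJ.

74.88 megajoules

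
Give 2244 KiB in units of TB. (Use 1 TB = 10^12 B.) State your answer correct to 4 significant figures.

2.298e-6 TB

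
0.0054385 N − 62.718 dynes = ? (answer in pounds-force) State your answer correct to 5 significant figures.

0.0010816 lbf

0.0054385 N = 0.00122262 lbf and 62.718 dyn = 0.000140996 lbf.
0.00122262 − 0.000140996 ≈ 0.0010816 lbf.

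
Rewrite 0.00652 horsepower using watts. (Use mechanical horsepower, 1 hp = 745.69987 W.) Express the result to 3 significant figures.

4.86 W

1 hp = 745.700 watts.
Thus 0.00652 × 745.700 ≈ 4.86 W.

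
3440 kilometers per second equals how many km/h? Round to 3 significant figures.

1 kilometer per second = 3600.00 kilometers per hour.
Then 3440 × 3600.00 ≈ 1.24 × 10^7 km/h.

1.24 × 10^7 km/h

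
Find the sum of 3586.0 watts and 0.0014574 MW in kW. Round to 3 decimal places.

5.043 kW

3586.0 W = 3.58600 kW and 0.0014574 MW = 1.45740 kW.
3.58600 + 1.45740 ≈ 5.043 kW.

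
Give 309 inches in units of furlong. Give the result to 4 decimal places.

0.0390 furlong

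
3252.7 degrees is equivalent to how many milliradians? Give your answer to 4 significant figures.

1 ° = 17.4533 mrad.
Then 3252.7 × 17.4533 ≈ 56770 mrad.

56770 milliradians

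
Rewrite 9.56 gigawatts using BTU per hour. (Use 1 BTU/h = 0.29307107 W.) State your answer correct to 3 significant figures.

1 GW = 3.41214e+9 BTU per hour.
9.56 × 3.41214e+9 ≈ 3.26e+10 BTU/h.

3.26e+10 BTU/h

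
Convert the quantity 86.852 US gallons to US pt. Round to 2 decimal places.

1 US gal = 8.00000 US pt.
So 86.852 × 8.00000 ≈ 694.82 US pt.

694.82 US pints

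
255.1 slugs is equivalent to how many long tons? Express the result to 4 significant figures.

3.664 long tons

1 slug = 0.0143634 long ton.
So 255.1 × 0.0143634 ≈ 3.664 long ton.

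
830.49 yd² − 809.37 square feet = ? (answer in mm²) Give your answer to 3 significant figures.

830.49 yd² = 6.94395 × 10^8 mm² and 809.37 ft² = 7.51929 × 10^7 mm².
6.94395 × 10^8 − 7.51929 × 10^7 ≈ 6.19 × 10^8 mm².

6.19 × 10^8 mm²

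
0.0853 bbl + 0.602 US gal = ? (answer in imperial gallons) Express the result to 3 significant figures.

3.48 imperial gallons

0.0853 bbl = 2.98314 imp gal and 0.602 US gal = 0.501270 imp gal.
2.98314 + 0.501270 ≈ 3.48 imp gal.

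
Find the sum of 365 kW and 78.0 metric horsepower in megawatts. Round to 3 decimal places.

0.422 megawatts

365 kW = 0.365000 MW and 78.0 PS = 0.0573689 MW.
0.365000 + 0.0573689 ≈ 0.422 MW.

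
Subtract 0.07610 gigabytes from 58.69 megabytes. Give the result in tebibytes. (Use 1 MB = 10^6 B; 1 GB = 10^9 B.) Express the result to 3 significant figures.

58.69 MB = 5.33782e-5 TiB and 0.07610 GB = 6.92125e-5 TiB.
5.33782e-5 − 6.92125e-5 ≈ -1.58e-5 TiB.

-1.58e-5 TiB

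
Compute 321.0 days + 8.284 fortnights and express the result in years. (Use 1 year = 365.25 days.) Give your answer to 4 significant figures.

321.0 d = 0.878850 yr and 8.284 fortnight = 0.317525 yr.
0.878850 + 0.317525 ≈ 1.196 yr.

1.196 years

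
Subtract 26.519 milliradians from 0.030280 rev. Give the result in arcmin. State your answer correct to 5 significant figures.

0.030280 rev = 654.048 arcmin and 26.519 mrad = 91.1656 arcmin.
654.048 − 91.1656 ≈ 562.88 arcmin.

562.88 arcminutes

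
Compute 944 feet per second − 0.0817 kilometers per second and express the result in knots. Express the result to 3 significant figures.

944 ft/s = 559.305 kn and 0.0817 km/s = 158.812 kn.
559.305 − 158.812 ≈ 400 kn.

400 kn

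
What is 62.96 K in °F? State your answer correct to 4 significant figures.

K = (°F + 459.67) × 5/9.
Applying the formula gives -346.3 °F.

-346.3 °F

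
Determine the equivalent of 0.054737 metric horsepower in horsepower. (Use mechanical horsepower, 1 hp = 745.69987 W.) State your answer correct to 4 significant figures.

1 metric horsepower = 0.986320 hp.
0.054737 × 0.986320 ≈ 0.05399 hp.

0.05399 hp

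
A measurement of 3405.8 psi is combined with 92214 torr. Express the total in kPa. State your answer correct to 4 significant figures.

3405.8 psi = 23482.2 kPa and 92214 torr = 12294.2 kPa.
23482.2 + 12294.2 ≈ 35780 kPa.

35780 kilopascals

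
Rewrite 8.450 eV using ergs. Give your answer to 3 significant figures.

1.35e-11 erg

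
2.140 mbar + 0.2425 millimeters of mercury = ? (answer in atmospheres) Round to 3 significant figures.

0.00243 atm

2.140 mbar = 0.00211202 atm and 0.2425 mmHg = 0.000319079 atm.
0.00211202 + 0.000319079 ≈ 0.00243 atm.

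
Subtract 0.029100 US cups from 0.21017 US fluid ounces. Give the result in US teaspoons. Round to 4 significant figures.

-0.1358 US teaspoons

0.21017 US fl oz = 1.26102 US tsp and 0.029100 US cup = 1.39680 US tsp.
1.26102 − 1.39680 ≈ -0.1358 US tsp.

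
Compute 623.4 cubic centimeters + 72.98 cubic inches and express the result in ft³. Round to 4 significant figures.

623.4 cm³ = 0.0220152 ft³ and 72.98 in³ = 0.0422338 ft³.
0.0220152 + 0.0422338 ≈ 0.06425 ft³.

0.06425 ft³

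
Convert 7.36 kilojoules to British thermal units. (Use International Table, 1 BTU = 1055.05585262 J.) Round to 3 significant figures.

1 kilojoule = 0.947817 BTU.
Then 7.36 × 0.947817 ≈ 6.98 BTU.

6.98 British thermal units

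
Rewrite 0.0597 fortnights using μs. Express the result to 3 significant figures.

7.22 × 10^10 microseconds

1 fortnight = 1.20960 × 10^12 microseconds.
So 0.0597 × 1.20960 × 10^12 ≈ 7.22 × 10^10 μs.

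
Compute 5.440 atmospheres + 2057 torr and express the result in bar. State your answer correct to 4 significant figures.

8.255 bar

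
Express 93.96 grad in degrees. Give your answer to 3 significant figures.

1 gradian = 0.900000 °.
93.96 × 0.900000 ≈ 84.6 °.

84.6 °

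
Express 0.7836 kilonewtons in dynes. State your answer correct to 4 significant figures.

1 kilonewton = 1.00000 × 10^8 dyn.
Thus 0.7836 × 1.00000 × 10^8 ≈ 7.836 × 10^7 dyn.

7.836 × 10^7 dyn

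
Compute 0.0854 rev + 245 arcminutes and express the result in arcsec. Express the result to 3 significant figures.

125000 arcseconds

0.0854 rev = 110678 arcsec and 245 arcmin = 14700.0 arcsec.
110678 + 14700.0 ≈ 125000 arcsec.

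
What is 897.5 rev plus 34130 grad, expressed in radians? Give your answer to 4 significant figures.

897.5 rev = 5639.16 rad and 34130 grad = 536.113 rad.
5639.16 + 536.113 ≈ 6175 rad.

6175 rad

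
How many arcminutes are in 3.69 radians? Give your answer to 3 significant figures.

1 radian = 3437.75 arcmin.
Thus 3.69 × 3437.75 ≈ 12700 arcmin.

12700 arcmin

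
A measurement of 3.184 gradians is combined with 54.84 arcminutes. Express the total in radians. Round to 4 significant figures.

0.06597 rad

3.184 grad = 0.0500142 rad and 54.84 arcmin = 0.0159523 rad.
0.0500142 + 0.0159523 ≈ 0.06597 rad.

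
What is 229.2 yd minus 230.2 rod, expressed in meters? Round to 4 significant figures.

229.2 yd = 209.580 m and 230.2 rod = 1157.72 m.
209.580 − 1157.72 ≈ -948.1 m.

-948.1 meters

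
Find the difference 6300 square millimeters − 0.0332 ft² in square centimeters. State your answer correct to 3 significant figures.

6300 mm² = 63.0000 cm² and 0.0332 ft² = 30.8438 cm².
63.0000 − 30.8438 ≈ 32.2 cm².

32.2 cm²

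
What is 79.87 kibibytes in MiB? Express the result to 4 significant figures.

0.07800 MiB

1 KiB = 0.0009765625 mebibytes.
Then 79.87 × 0.0009765625 ≈ 0.07800 MiB.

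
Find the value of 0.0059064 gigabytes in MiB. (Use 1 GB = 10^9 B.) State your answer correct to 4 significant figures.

5.633 MiB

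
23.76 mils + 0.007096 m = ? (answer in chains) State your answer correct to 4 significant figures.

23.76 mil = 3.00000e-5 chain and 0.007096 m = 0.000352740 chain.
3.00000e-5 + 0.000352740 ≈ 0.0003827 chain.

0.0003827 chains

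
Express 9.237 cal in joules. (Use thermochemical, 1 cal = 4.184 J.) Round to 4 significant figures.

38.65 joules

1 calorie = 4.18400 J.
9.237 × 4.18400 ≈ 38.65 J.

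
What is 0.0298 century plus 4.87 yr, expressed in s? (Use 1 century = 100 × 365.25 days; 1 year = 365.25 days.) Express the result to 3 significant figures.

2.48e+8 s

0.0298 century = 9.40416e+7 s and 4.87 yr = 1.53686e+8 s.
9.40416e+7 + 1.53686e+8 ≈ 2.48e+8 s.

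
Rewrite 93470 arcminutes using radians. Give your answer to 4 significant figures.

27.19 rad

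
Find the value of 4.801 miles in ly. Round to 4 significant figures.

8.167 × 10^-13 ly

1 mi = 1.70108 × 10^-13 ly.
Then 4.801 × 1.70108 × 10^-13 ≈ 8.167 × 10^-13 ly.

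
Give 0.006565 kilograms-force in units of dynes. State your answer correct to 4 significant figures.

1 kgf = 980665 dynes.
So 0.006565 × 980665 ≈ 6438 dyn.

6438 dynes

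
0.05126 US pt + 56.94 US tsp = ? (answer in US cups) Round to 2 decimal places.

0.05126 US pt = 0.102520 US cup and 56.94 US tsp = 1.18625 US cup.
0.102520 + 1.18625 ≈ 1.29 US cup.

1.29 US cup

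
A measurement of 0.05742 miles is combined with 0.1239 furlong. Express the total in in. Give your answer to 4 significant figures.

0.05742 mi = 3638.13 in and 0.1239 furlong = 981.288 in.
3638.13 + 981.288 ≈ 4619 in.

4619 inches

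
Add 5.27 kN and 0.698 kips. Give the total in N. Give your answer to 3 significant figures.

5.27 kN = 5270.00 N and 0.698 kip = 3104.86 N.
5270.00 + 3104.86 ≈ 8370 N.

8370 N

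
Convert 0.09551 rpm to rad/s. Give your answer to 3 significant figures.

1 revolution per minute = 0.104720 radians per second.
Then 0.09551 × 0.104720 ≈ 0.0100 rad/s.

0.0100 rad/s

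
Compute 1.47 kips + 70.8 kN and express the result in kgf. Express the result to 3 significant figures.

7890 kgf

1.47 kip = 666.781 kgf and 70.8 kN = 7219.59 kgf.
666.781 + 7219.59 ≈ 7890 kgf.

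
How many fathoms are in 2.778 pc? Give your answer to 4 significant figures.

4.687e+16 fathom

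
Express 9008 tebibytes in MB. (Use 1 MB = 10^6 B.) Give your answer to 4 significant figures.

1 TiB = 1.09951e+6 megabytes.
So 9008 × 1.09951e+6 ≈ 9.904e+9 MB.

9.904e+9 MB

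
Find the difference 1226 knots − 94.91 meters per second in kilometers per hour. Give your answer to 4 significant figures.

1929 kilometers per hour

1226 kn = 2270.55 km/h and 94.91 m/s = 341.676 km/h.
2270.55 − 341.676 ≈ 1929 km/h.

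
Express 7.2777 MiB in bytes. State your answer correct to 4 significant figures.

7.631e+6 B

1 MiB = 1.04858e+6 B.
So 7.2777 × 1.04858e+6 ≈ 7.631e+6 B.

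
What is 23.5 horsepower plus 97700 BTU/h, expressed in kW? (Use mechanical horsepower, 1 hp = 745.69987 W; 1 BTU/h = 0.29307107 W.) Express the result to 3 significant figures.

46.2 kilowatts

23.5 hp = 17.5239 kW and 97700 BTU/h = 28.6330 kW.
17.5239 + 28.6330 ≈ 46.2 kW.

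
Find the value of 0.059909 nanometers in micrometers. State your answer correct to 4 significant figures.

1 nm = 0.00100000 micrometers.
0.059909 × 0.00100000 ≈ 5.991 × 10^-5 μm.

5.991 × 10^-5 μm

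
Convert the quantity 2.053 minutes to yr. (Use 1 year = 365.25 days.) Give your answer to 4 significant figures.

3.903e-6 yr

1 min = 1.90129e-6 years.
So 2.053 × 1.90129e-6 ≈ 3.903e-6 yr.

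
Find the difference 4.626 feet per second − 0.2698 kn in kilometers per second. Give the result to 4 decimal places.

4.626 ft/s = 0.00141000 km/s and 0.2698 kn = 0.000138797 km/s.
0.00141000 − 0.000138797 ≈ 0.0013 km/s.

0.0013 km/s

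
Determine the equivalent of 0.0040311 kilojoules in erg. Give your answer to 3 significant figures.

1 kJ = 1.00000 × 10^10 ergs.
0.0040311 × 1.00000 × 10^10 ≈ 4.03 × 10^7 erg.

4.03 × 10^7 ergs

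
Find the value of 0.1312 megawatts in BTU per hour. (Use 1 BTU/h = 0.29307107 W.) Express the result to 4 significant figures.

1 megawatt = 3.41214e+6 BTU per hour.
Then 0.1312 × 3.41214e+6 ≈ 447700 BTU/h.

447700 BTU/h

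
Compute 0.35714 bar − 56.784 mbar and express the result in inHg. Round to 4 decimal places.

8.8695 inches of mercury

0.35714 bar = 10.5463 inHg and 56.784 mbar = 1.67683 inHg.
10.5463 − 1.67683 ≈ 8.8695 inHg.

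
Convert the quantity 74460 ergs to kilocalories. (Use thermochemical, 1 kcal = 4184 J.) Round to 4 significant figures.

1.780e-6 kilocalories

1 erg = 2.39006e-11 kcal.
74460 × 2.39006e-11 ≈ 1.780e-6 kcal.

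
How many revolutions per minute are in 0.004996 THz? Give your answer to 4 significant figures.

2.998e+11 revolutions per minute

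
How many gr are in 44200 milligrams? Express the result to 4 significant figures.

1 milligram = 0.0154324 gr.
So 44200 × 0.0154324 ≈ 682.1 gr.

682.1 gr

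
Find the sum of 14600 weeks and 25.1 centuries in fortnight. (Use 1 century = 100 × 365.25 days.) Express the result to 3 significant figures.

14600 wk = 7300.00 fortnight and 25.1 century = 65484.1 fortnight.
7300.00 + 65484.1 ≈ 72800 fortnight.

72800 fortnight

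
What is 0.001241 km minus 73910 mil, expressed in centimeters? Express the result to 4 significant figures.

-63.63 cm

0.001241 km = 124.100 cm and 73910 mil = 187.731 cm.
124.100 − 187.731 ≈ -63.63 cm.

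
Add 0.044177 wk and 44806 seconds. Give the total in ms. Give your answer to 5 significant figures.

7.1524e+7 ms

0.044177 wk = 2.67182e+7 ms and 44806 s = 4.48060e+7 ms.
2.67182e+7 + 4.48060e+7 ≈ 7.1524e+7 ms.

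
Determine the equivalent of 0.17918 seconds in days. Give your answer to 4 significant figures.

1 second = 1.15741e-5 days.
So 0.17918 × 1.15741e-5 ≈ 2.074e-6 d.

2.074e-6 d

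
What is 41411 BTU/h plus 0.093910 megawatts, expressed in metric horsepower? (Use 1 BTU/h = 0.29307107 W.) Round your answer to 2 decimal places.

41411 BTU/h = 16.5009 PS and 0.093910 MW = 127.682 PS.
16.5009 + 127.682 ≈ 144.18 PS.

144.18 metric horsepower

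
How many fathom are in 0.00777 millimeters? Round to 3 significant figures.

1 millimeter = 0.000546807 fathom.
Thus 0.00777 × 0.000546807 ≈ 4.25e-6 fathom.

4.25e-6 fathom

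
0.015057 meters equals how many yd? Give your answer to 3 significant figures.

1 m = 1.09361 yd.
So 0.015057 × 1.09361 ≈ 0.0165 yd.

0.0165 yards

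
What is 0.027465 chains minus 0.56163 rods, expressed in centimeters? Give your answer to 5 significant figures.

-227.20 cm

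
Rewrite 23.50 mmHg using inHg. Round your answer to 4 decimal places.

0.9252 inHg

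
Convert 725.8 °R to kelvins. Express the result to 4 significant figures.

°R = K × 9/5.
Applying the formula gives 403.2 K.

403.2 kelvins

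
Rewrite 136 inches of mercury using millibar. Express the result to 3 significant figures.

4610 mbar

1 inHg = 33.8639 mbar.
Thus 136 × 33.8639 ≈ 4610 mbar.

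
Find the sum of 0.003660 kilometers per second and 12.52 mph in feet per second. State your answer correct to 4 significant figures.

30.37 feet per second

0.003660 km/s = 12.0079 ft/s and 12.52 mph = 18.3627 ft/s.
12.0079 + 18.3627 ≈ 30.37 ft/s.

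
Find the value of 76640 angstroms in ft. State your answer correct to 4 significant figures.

1 Å = 3.28084e-10 feet.
76640 × 3.28084e-10 ≈ 2.514e-5 ft.

2.514e-5 feet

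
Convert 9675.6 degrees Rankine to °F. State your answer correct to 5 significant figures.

°R = °F + 459.67.
Applying the formula gives 9215.9 °F.

9215.9 degrees Fahrenheit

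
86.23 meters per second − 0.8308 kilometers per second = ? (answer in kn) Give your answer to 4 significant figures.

-1447 kn

86.23 m/s = 167.618 kn and 0.8308 km/s = 1614.95 kn.
167.618 − 1614.95 ≈ -1447 kn.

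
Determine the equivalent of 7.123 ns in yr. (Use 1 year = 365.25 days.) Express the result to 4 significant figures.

2.257e-16 years

1 ns = 3.16881e-17 yr.
Then 7.123 × 3.16881e-17 ≈ 2.257e-16 yr.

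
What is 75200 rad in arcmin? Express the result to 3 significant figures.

1 rad = 3437.75 arcminutes.
Then 75200 × 3437.75 ≈ 2.59 × 10^8 arcmin.

2.59 × 10^8 arcmin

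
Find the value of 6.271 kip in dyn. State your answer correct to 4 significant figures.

2.789 × 10^9 dynes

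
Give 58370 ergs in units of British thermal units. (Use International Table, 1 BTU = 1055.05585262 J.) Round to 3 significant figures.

1 erg = 9.47817e-11 BTU.
So 58370 × 9.47817e-11 ≈ 5.53e-6 BTU.

5.53e-6 British thermal units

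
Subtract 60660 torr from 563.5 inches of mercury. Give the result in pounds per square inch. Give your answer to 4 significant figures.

-896.2 psi

563.5 inHg = 276.765 psi and 60660 torr = 1172.97 psi.
276.765 − 1172.97 ≈ -896.2 psi.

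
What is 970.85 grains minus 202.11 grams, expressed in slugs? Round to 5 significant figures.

-0.0095382 slug

970.85 gr = 0.00431071 slug and 202.11 g = 0.0138489 slug.
0.00431071 − 0.0138489 ≈ -0.0095382 slug.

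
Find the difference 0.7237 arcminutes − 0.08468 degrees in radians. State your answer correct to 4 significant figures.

-0.001267 rad

0.7237 arcmin = 0.000210516 rad and 0.08468 ° = 0.00147794 rad.
0.000210516 − 0.00147794 ≈ -0.001267 rad.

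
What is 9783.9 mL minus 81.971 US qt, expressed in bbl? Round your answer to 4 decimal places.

-0.4264 bbl

9783.9 mL = 0.0615389 bbl and 81.971 US qt = 0.487923 bbl.
0.0615389 − 0.487923 ≈ -0.4264 bbl.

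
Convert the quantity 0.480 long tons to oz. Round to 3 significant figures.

1 long ton = 35840.0 ounces.
0.480 × 35840.0 ≈ 17200 oz.

17200 oz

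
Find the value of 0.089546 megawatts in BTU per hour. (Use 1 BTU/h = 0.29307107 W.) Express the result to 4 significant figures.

305500 BTU/h

1 MW = 3.41214e+6 BTU/h.
0.089546 × 3.41214e+6 ≈ 305500 BTU/h.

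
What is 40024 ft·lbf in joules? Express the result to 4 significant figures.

54270 J

1 ft·lbf = 1.35582 joules.
So 40024 × 1.35582 ≈ 54270 J.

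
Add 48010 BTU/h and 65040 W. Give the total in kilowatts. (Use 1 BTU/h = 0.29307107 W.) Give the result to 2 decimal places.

48010 BTU/h = 14.0703 kW and 65040 W = 65.0400 kW.
14.0703 + 65.0400 ≈ 79.11 kW.

79.11 kW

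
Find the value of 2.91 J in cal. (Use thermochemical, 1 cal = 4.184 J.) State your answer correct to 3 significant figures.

0.696 calories

1 J = 0.239006 cal.
So 2.91 × 0.239006 ≈ 0.696 cal.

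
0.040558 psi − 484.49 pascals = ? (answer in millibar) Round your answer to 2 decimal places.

0.040558 psi = 2.79638 mbar and 484.49 Pa = 4.84490 mbar.
2.79638 − 4.84490 ≈ -2.05 mbar.

-2.05 mbar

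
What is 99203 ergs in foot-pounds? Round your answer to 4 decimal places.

0.0073 ft·lbf

1 erg = 7.37562e-8 ft·lbf.
Then 99203 × 7.37562e-8 ≈ 0.0073 ft·lbf.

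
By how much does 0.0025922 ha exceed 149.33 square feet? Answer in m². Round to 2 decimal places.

0.0025922 ha = 25.9220 m² and 149.33 ft² = 13.8732 m².
25.9220 − 13.8732 ≈ 12.05 m².

12.05 square meters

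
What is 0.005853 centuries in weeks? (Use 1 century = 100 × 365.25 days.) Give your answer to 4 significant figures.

1 century = 5217.86 weeks.
So 0.005853 × 5217.86 ≈ 30.54 wk.

30.54 weeks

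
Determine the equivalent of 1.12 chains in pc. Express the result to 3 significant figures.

1 chain = 6.51941e-16 pc.
So 1.12 × 6.51941e-16 ≈ 7.30e-16 pc.

7.30e-16 parsecs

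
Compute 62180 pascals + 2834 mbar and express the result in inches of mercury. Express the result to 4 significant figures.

62180 Pa = 18.3617 inHg and 2834 mbar = 83.6880 inHg.
18.3617 + 83.6880 ≈ 102.0 inHg.

102.0 inches of mercury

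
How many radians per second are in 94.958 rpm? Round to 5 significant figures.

9.9440 radians per second

1 revolution per minute = 0.104720 rad/s.
94.958 × 0.104720 ≈ 9.9440 rad/s.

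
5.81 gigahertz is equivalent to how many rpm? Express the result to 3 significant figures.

1 gigahertz = 6.00000e+10 revolutions per minute.
So 5.81 × 6.00000e+10 ≈ 3.49e+11 rpm.

3.49e+11 rpm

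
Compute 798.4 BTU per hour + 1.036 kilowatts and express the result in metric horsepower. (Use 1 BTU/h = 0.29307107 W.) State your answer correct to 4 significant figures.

1.727 metric horsepower

798.4 BTU/h = 0.318135 PS and 1.036 kW = 1.40857 PS.
0.318135 + 1.40857 ≈ 1.727 PS.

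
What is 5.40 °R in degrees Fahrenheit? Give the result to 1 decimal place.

-454.3 °F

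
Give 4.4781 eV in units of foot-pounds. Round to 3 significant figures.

5.29e-19 ft·lbf

1 electronvolt = 1.18170e-19 ft·lbf.
Thus 4.4781 × 1.18170e-19 ≈ 5.29e-19 ft·lbf.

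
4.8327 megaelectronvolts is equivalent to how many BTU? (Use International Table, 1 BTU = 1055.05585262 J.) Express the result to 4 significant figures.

1 megaelectronvolt = 1.51857 × 10^-16 BTU.
Thus 4.8327 × 1.51857 × 10^-16 ≈ 7.339 × 10^-16 BTU.

7.339 × 10^-16 BTU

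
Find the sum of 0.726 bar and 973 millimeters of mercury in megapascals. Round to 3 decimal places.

0.726 bar = 0.0726000 MPa and 973 mmHg = 0.129723 MPa.
0.0726000 + 0.129723 ≈ 0.202 MPa.

0.202 MPa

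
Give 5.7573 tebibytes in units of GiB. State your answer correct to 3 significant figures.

5900 GiB

1 TiB = 1024.00 GiB.
So 5.7573 × 1024.00 ≈ 5900 GiB.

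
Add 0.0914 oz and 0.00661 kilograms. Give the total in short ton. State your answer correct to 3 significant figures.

1.01e-5 short tons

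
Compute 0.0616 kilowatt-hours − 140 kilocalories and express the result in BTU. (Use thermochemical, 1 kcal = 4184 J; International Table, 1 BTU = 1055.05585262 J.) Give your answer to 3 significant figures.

0.0616 kWh = 210.188 BTU and 140 kcal = 555.193 BTU.
210.188 − 555.193 ≈ -345 BTU.

-345 British thermal units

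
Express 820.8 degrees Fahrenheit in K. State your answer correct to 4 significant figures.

K = (°F + 459.67) × 5/9.
Applying the formula gives 711.4 K.

711.4 K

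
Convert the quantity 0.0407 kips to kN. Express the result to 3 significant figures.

1 kip = 4.44822 kN.
So 0.0407 × 4.44822 ≈ 0.181 kN.

0.181 kN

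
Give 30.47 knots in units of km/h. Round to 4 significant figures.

56.43 km/h

1 knot = 1.85200 kilometers per hour.
30.47 × 1.85200 ≈ 56.43 km/h.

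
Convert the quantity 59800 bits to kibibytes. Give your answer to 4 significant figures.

7.300 KiB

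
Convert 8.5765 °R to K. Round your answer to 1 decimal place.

4.8 K

°R = K × 9/5.
Applying the formula gives 4.8 K.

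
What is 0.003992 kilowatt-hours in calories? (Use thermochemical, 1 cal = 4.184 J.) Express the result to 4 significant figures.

1 kilowatt-hour = 860421 calories.
0.003992 × 860421 ≈ 3435 cal.

3435 cal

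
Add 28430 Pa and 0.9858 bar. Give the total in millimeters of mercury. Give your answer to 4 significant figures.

28430 Pa = 213.243 mmHg and 0.9858 bar = 739.411 mmHg.
213.243 + 739.411 ≈ 952.7 mmHg.

952.7 mmHg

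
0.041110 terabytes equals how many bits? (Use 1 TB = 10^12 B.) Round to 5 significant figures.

1 TB = 8.00000 × 10^12 bit.
0.041110 × 8.00000 × 10^12 ≈ 3.2888 × 10^11 bit.

3.2888 × 10^11 bit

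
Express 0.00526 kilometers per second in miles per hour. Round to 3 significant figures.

1 km/s = 2236.94 miles per hour.
Thus 0.00526 × 2236.94 ≈ 11.8 mph.

11.8 mph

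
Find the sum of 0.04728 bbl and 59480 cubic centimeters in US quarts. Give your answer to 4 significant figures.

70.79 US qt

0.04728 bbl = 7.94304 US qt and 59480 cm³ = 62.8518 US qt.
7.94304 + 62.8518 ≈ 70.79 US qt.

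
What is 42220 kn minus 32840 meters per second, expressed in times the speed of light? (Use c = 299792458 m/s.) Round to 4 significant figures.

42220 kn = 7.24496 × 10^-5 c and 32840 m/s = 0.000109542 c.
7.24496 × 10^-5 − 0.000109542 ≈ -3.709 × 10^-5 c.

-3.709 × 10^-5 c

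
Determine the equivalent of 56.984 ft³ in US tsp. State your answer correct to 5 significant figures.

1 ft³ = 5745.04 US teaspoons.
So 56.984 × 5745.04 ≈ 327380 US tsp.

327380 US tsp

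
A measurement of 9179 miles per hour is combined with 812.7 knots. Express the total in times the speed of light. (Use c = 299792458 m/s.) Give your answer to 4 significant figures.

1.508 × 10^-5 times the speed of light

9179 mph = 1.36874 × 10^-5 c and 812.7 kn = 1.39459 × 10^-6 c.
1.36874 × 10^-5 + 1.39459 × 10^-6 ≈ 1.508 × 10^-5 c.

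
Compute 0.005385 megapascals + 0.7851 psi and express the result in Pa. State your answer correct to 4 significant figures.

10800 pascals

0.005385 MPa = 5385.00 Pa and 0.7851 psi = 5413.07 Pa.
5385.00 + 5413.07 ≈ 10800 Pa.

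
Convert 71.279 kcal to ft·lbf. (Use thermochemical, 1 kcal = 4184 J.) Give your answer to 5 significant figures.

219960 foot-pounds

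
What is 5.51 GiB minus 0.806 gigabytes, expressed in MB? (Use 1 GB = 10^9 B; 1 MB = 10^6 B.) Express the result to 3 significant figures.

5110 MB

5.51 GiB = 5916.32 MB and 0.806 GB = 806.000 MB.
5916.32 − 806.000 ≈ 5110 MB.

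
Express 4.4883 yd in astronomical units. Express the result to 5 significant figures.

2.7434 × 10^-11 au

1 yd = 6.11239 × 10^-12 au.
4.4883 × 6.11239 × 10^-12 ≈ 2.7434 × 10^-11 au.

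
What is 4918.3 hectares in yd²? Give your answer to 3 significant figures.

5.88 × 10^7 yd²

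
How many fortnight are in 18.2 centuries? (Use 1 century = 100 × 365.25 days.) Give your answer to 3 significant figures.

1 century = 2608.93 fortnight.
Then 18.2 × 2608.93 ≈ 47500 fortnight.

47500 fortnights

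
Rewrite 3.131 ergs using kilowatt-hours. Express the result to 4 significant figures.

1 erg = 2.77778 × 10^-14 kWh.
3.131 × 2.77778 × 10^-14 ≈ 8.697 × 10^-14 kWh.

8.697 × 10^-14 kWh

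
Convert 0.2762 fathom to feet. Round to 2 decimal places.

1 fathom = 6.00000 feet.
Then 0.2762 × 6.00000 ≈ 1.66 ft.

1.66 ft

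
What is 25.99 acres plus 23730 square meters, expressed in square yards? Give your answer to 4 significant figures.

154200 yd²

25.99 acre = 125792 yd² and 23730 m² = 28380.8 yd².
125792 + 28380.8 ≈ 154200 yd².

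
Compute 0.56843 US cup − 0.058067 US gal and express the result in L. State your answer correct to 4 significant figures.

0.56843 US cup = 0.134484 L and 0.058067 US gal = 0.219808 L.
0.134484 − 0.219808 ≈ -0.08532 L.

-0.08532 liters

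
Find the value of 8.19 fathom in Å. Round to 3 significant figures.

1 fathom = 1.82880e+10 Å.
8.19 × 1.82880e+10 ≈ 1.50e+11 Å.

1.50e+11 Å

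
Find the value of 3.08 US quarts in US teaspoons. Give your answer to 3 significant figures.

591 US tsp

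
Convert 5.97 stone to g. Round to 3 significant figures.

1 st = 6350.29 g.
Then 5.97 × 6350.29 ≈ 37900 g.

37900 grams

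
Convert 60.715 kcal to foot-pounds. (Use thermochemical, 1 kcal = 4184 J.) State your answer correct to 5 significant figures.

1 kilocalorie = 3085.96 ft·lbf.
60.715 × 3085.96 ≈ 187360 ft·lbf.

187360 ft·lbf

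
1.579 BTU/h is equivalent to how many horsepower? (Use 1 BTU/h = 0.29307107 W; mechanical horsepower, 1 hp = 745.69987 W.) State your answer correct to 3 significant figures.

0.000621 horsepower

1 BTU per hour = 0.000393015 hp.
So 1.579 × 0.000393015 ≈ 0.000621 hp.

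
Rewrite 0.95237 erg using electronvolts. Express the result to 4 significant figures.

5.944 × 10^11 electronvolts

1 erg = 6.24151 × 10^11 electronvolts.
So 0.95237 × 6.24151 × 10^11 ≈ 5.944 × 10^11 eV.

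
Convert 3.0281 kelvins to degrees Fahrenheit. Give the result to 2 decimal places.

K = (°F + 459.67) × 5/9.
Applying the formula gives -454.22 °F.

-454.22 degrees Fahrenheit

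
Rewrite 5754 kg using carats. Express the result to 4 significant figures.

2.877e+7 ct

1 kg = 5000.00 carats.
Thus 5754 × 5000.00 ≈ 2.877e+7 ct.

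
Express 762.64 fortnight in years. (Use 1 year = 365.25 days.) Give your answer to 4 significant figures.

1 fortnight = 0.0383299 years.
So 762.64 × 0.0383299 ≈ 29.23 yr.

29.23 yr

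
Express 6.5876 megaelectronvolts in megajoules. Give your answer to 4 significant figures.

1 megaelectronvolt = 1.60218e-19 MJ.
Thus 6.5876 × 1.60218e-19 ≈ 1.055e-18 MJ.

1.055e-18 MJ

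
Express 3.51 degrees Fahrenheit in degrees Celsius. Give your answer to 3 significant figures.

-15.8 degrees Celsius

°C = (°F − 32) × 5/9.
Applying the formula gives -15.8 °C.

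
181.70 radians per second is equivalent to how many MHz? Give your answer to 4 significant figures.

2.892e-5 MHz

1 rad/s = 1.59155e-7 MHz.
Thus 181.70 × 1.59155e-7 ≈ 2.892e-5 MHz.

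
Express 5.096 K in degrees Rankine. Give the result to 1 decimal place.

°R = K × 9/5.
Applying the formula gives 9.2 °R.

9.2 degrees Rankine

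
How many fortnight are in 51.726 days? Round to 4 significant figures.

3.695 fortnights

1 d = 0.0714286 fortnights.
Thus 51.726 × 0.0714286 ≈ 3.695 fortnight.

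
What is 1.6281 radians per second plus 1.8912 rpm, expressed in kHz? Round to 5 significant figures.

0.00029064 kilohertz

1.6281 rad/s = 0.000259120 kHz and 1.8912 rpm = 3.15200e-5 kHz.
0.000259120 + 3.15200e-5 ≈ 0.00029064 kHz.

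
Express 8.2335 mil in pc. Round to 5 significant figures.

6.7775e-21 parsecs

1 mil = 8.23158e-22 pc.
Thus 8.2335 × 8.23158e-22 ≈ 6.7775e-21 pc.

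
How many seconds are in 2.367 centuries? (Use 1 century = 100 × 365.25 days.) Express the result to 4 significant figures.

7.470 × 10^9 s

1 century = 3.15576 × 10^9 seconds.
So 2.367 × 3.15576 × 10^9 ≈ 7.470 × 10^9 s.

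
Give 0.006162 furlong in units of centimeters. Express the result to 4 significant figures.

1 furlong = 20116.8 cm.
So 0.006162 × 20116.8 ≈ 124.0 cm.

124.0 centimeters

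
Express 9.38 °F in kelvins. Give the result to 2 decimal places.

260.58 kelvins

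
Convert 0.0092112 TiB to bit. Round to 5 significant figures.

8.1023e+10 bit

1 TiB = 8.79609e+12 bit.
So 0.0092112 × 8.79609e+12 ≈ 8.1023e+10 bit.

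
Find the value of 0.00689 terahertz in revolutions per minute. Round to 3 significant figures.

1 THz = 6.00000e+13 rpm.
0.00689 × 6.00000e+13 ≈ 4.13e+11 rpm.

4.13e+11 rpm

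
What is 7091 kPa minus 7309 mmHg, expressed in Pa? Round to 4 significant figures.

6.117 × 10^6 pascals

7091 kPa = 7.09100 × 10^6 Pa and 7309 mmHg = 974453 Pa.
7.09100 × 10^6 − 974453 ≈ 6.117 × 10^6 Pa.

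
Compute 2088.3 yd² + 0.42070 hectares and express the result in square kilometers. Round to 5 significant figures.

2088.3 yd² = 0.00174608 km² and 0.42070 ha = 0.00420700 km².
0.00174608 + 0.00420700 ≈ 0.0059531 km².

0.0059531 km²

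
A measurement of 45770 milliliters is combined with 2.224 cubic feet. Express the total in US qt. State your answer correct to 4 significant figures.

114.9 US qt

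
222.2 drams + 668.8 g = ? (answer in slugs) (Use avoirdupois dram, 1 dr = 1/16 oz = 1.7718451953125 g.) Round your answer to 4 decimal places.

0.0728 slugs

222.2 dr = 0.0269773 slug and 668.8 g = 0.0458274 slug.
0.0269773 + 0.0458274 ≈ 0.0728 slug.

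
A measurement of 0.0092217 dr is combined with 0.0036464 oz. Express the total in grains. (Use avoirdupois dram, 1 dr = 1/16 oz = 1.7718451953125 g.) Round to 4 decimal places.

1.8475 grains

0.0092217 dr = 0.252156 gr and 0.0036464 oz = 1.59530 gr.
0.252156 + 1.59530 ≈ 1.8475 gr.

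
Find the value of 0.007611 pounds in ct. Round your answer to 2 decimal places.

17.26 carats

1 lb = 2267.96 carats.
Thus 0.007611 × 2267.96 ≈ 17.26 ct.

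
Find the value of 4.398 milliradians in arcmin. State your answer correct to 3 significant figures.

1 milliradian = 3.43775 arcmin.
Then 4.398 × 3.43775 ≈ 15.1 arcmin.

15.1 arcmin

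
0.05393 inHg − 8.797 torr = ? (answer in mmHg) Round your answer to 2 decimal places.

-7.43 mmHg

0.05393 inHg = 1.36982 mmHg and 8.797 torr = 8.79700 mmHg.
1.36982 − 8.79700 ≈ -7.43 mmHg.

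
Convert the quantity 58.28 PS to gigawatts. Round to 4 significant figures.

1 metric horsepower = 7.35499 × 10^-7 gigawatts.
Thus 58.28 × 7.35499 × 10^-7 ≈ 4.286 × 10^-5 GW.

4.286 × 10^-5 GW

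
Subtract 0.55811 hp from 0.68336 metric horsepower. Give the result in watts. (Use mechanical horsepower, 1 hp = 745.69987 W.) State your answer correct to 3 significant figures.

86.4 W

0.68336 PS = 502.610 W and 0.55811 hp = 416.183 W.
502.610 − 416.183 ≈ 86.4 W.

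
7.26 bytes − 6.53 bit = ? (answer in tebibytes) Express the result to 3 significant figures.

5.86e-12 tebibytes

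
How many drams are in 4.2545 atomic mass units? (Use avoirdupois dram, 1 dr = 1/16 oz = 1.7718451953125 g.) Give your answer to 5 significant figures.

1 atomic mass unit = 9.37181e-25 dr.
Then 4.2545 × 9.37181e-25 ≈ 3.9872e-24 dr.

3.9872e-24 dr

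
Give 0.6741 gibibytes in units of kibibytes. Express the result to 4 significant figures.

706800 KiB

1 gibibyte = 1.04858 × 10^6 KiB.
Thus 0.6741 × 1.04858 × 10^6 ≈ 706800 KiB.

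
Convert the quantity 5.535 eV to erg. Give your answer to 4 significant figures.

1 eV = 1.60218e-12 erg.
Then 5.535 × 1.60218e-12 ≈ 8.868e-12 erg.

8.868e-12 ergs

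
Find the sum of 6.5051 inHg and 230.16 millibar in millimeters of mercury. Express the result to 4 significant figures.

337.9 millimeters of mercury

6.5051 inHg = 165.230 mmHg and 230.16 mbar = 172.634 mmHg.
165.230 + 172.634 ≈ 337.9 mmHg.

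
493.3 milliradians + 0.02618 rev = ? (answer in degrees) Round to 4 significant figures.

493.3 mrad = 28.2640 ° and 0.02618 rev = 9.42480 °.
28.2640 + 9.42480 ≈ 37.69 °.

37.69 degrees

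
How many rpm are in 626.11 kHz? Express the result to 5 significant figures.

1 kilohertz = 60000.0 rpm.
626.11 × 60000.0 ≈ 3.7567e+7 rpm.

3.7567e+7 rpm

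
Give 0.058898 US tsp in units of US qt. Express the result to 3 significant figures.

0.000307 US qt

1 US teaspoon = 0.00520833 US quarts.
0.058898 × 0.00520833 ≈ 0.000307 US qt.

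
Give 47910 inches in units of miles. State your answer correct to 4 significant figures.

0.7562 mi

1 in = 1.57828 × 10^-5 mi.
47910 × 1.57828 × 10^-5 ≈ 0.7562 mi.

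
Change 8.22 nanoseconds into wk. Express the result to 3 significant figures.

1 nanosecond = 1.65344 × 10^-15 wk.
So 8.22 × 1.65344 × 10^-15 ≈ 1.36 × 10^-14 wk.

1.36 × 10^-14 weeks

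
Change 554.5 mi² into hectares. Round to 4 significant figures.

143600 hectares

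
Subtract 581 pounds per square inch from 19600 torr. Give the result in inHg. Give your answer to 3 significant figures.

-411 inHg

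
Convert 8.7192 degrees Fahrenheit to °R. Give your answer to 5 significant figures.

468.39 °R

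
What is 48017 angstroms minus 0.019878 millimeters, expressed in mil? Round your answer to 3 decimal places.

-0.594 mil

48017 Å = 0.189043 mil and 0.019878 mm = 0.782598 mil.
0.189043 − 0.782598 ≈ -0.594 mil.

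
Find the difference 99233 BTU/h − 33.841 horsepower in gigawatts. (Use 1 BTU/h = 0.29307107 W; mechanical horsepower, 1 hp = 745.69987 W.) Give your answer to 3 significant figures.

3.85e-6 GW

99233 BTU/h = 2.90823e-5 GW and 33.841 hp = 2.52352e-5 GW.
2.90823e-5 − 2.52352e-5 ≈ 3.85e-6 GW.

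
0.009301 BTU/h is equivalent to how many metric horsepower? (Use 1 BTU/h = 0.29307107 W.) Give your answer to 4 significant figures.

1 BTU/h = 0.000398466 PS.
0.009301 × 0.000398466 ≈ 3.706e-6 PS.

3.706e-6 PS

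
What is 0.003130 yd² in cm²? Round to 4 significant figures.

26.17 cm²

1 yd² = 8361.27 cm².
So 0.003130 × 8361.27 ≈ 26.17 cm².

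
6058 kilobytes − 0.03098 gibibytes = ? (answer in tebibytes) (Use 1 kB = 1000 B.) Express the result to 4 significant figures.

-2.474e-5 tebibytes

6058 kB = 5.50972e-6 TiB and 0.03098 GiB = 3.02539e-5 TiB.
5.50972e-6 − 3.02539e-5 ≈ -2.474e-5 TiB.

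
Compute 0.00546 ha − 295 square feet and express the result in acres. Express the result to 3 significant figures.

0.00546 ha = 0.0134920 acre and 295 ft² = 0.00677227 acre.
0.0134920 − 0.00677227 ≈ 0.00672 acre.

0.00672 acre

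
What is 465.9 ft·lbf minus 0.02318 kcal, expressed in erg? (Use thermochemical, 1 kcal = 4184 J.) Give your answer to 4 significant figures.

5.347e+9 erg

465.9 ft·lbf = 6.31676e+9 erg and 0.02318 kcal = 9.69851e+8 erg.
6.31676e+9 − 9.69851e+8 ≈ 5.347e+9 erg.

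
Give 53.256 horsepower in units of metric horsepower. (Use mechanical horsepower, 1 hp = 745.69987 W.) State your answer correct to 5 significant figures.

1 horsepower = 1.01387 PS.
53.256 × 1.01387 ≈ 53.995 PS.

53.995 PS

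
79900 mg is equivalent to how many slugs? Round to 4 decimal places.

1 mg = 6.85218e-8 slug.
So 79900 × 6.85218e-8 ≈ 0.0055 slug.

0.0055 slugs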